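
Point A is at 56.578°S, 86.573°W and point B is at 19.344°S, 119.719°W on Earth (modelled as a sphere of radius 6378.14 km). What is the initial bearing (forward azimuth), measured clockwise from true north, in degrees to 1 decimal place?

312.8°

With φ₁ = -0.9875, φ₂ = -0.3376, Δλ = -0.5785 rad, the forward-azimuth formula gives
θ = atan2( sin Δλ cos φ₂ , cos φ₁ sin φ₂ − sin φ₁ cos φ₂ cos Δλ ) = atan2(-0.5159, 0.4769) = -47.25°.
Adding 360° brings this into [0°, 360°): 312.8°.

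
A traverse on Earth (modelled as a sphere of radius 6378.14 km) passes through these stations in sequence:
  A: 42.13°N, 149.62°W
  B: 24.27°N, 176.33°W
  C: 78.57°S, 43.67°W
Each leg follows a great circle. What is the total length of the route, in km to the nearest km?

16708 km

Leg A→B: central angle 0.4956 rad, distance 3161.2 km.
Leg B→C: central angle 2.1239 rad, distance 13546.3 km.
Total: 3161.2 + 13546.3 ≈ 16708 km.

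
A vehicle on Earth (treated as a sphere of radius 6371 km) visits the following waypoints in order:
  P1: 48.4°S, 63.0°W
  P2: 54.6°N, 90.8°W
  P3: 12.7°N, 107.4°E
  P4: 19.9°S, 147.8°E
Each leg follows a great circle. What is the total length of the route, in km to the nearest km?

29799 km

Leg P1→P2: central angle 1.8435 rad, distance 11745.0 km.
Leg P2→P3: central angle 1.9365 rad, distance 12337.6 km.
Leg P3→P4: central angle 0.8973 rad, distance 5716.8 km.
Total: 11745.0 + 12337.6 + 5716.8 ≈ 29799 km.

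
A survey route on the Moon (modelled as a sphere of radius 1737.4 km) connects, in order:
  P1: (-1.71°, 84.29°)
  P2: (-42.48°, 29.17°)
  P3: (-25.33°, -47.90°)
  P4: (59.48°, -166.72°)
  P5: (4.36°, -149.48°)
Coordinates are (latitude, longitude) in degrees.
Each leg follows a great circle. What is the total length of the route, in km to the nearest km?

Leg P1→P2: central angle 1.1133 rad, distance 1934.2 km.
Leg P2→P3: central angle 1.1173 rad, distance 1941.2 km.
Leg P3→P4: central angle 2.2016 rad, distance 3825.1 km.
Leg P4→P5: central angle 0.9895 rad, distance 1719.2 km.
Total: 1934.2 + 1941.2 + 3825.1 + 1719.2 ≈ 9420 km.

9420 km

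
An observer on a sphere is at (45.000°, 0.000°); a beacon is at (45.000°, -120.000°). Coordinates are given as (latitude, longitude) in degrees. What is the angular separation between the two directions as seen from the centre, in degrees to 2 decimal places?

75.52°

In radians: φ₁ = 0.7854, φ₂ = 0.7854, Δλ = -120.000° = -2.0944 rad.
Haversine: a = sin²(Δφ/2) + cos φ₁ cos φ₂ sin²(Δλ/2) = 0.0000 + (0.7071)(0.7071)(0.7500) = 0.37500.
Central angle c = 2·arcsin(√a) = 1.31812 rad.
So the angular separation is 75.52°.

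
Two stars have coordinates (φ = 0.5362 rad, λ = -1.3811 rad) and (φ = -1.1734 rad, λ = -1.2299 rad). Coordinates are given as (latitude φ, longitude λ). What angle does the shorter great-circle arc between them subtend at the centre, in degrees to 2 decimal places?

Let φ₁ = 0.5362 rad, φ₂ = -1.1734 rad, and Δλ = 0.1512 rad.
Haversine: a = sin²(Δφ/2) + cos φ₁ cos φ₂ sin²(Δλ/2) = 0.5692 + (0.8597)(0.3870)(0.0057) = 0.57108.
Central angle c = 2·arcsin(√a) = 1.71343 rad.
So the angular separation is 98.17°.

98.17°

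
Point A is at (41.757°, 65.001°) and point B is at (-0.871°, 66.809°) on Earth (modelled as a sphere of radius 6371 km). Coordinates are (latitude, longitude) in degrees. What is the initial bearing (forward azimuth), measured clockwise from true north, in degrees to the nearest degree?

With φ₁ = 0.7288, φ₂ = -0.0152, Δλ = 0.0316 rad, the forward-azimuth formula gives
θ = atan2( sin Δλ cos φ₂ , cos φ₁ sin φ₂ − sin φ₁ cos φ₂ cos Δλ ) = atan2(0.0315, -0.6769) = 177.33°.
So the initial bearing is 177°.

177°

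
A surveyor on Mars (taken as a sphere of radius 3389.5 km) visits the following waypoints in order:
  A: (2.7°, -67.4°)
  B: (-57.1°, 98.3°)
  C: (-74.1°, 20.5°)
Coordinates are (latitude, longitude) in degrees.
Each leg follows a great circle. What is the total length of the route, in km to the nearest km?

9311 km

Leg A→B: central angle 2.1716 rad, distance 7360.7 km.
Leg B→C: central angle 0.5755 rad, distance 1950.5 km.
Total: 7360.7 + 1950.5 ≈ 9311 km.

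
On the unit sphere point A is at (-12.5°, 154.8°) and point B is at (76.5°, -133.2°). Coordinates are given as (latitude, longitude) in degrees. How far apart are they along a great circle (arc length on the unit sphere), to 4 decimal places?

With latitudes φ₁ = -12.500°, φ₂ = 76.500° and longitude difference Δλ = 72.000°:
cos c = sin φ₁ sin φ₂ + cos φ₁ cos φ₂ cos Δλ = (-0.2164)(0.9724) + (0.9763)(0.2334)(0.3090) = -0.14003,
so c = arccos(-0.14003) = 1.71129 rad.
On the unit sphere the arc length equals the central angle: 1.7113.

1.7113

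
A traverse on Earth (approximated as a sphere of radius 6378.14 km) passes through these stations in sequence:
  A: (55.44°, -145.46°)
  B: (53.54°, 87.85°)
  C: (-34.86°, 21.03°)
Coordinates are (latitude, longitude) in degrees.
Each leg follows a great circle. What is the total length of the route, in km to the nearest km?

Leg A→B: central angle 1.0918 rad, distance 6963.4 km.
Leg B→C: central angle 1.8419 rad, distance 11747.7 km.
Total: 6963.4 + 11747.7 ≈ 18711 km.

18711 km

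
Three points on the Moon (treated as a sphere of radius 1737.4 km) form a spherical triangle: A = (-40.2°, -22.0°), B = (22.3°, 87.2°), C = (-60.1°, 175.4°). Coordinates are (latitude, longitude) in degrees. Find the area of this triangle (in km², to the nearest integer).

Side lengths (central angles): a = 1.8907, b = 1.3733, c = 2.0684 rad; semiperimeter s = 2.6662.
By l'Huilier's theorem, tan(E/4) = √[tan(s/2) tan((s−a)/2) tan((s−b)/2) tan((s−c)/2)], giving spherical excess E = 2.2375 rad.
Area = E·R² = 2.2375 × (1737.4)² ≈ 6753961 km².

6753961 km²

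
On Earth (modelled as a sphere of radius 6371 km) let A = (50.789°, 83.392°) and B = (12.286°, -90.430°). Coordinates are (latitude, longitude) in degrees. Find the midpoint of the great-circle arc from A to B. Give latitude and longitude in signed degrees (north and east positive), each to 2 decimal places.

The central angle between A and B is δ = 2.0367 rad.
With f = 0.5, the slerp weights are sin((1−f)δ)/sin δ = 0.9528 and sin(fδ)/sin δ = 0.9528.
Weighted sum of the unit vectors: (0.9528)·(0.0727,0.6280,0.7748) + (0.9528)·(-0.0073,-0.9771,0.2128) = (0.0623, -0.3326, 0.9410).
Converting back: φ = atan2(z, √(x²+y²)) = 70.22°, λ = atan2(y, x) = -79.39°.

70.22°, -79.39°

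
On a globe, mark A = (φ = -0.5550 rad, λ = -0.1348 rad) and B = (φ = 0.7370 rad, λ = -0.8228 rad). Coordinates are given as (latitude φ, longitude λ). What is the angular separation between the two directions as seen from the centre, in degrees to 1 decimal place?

82.4°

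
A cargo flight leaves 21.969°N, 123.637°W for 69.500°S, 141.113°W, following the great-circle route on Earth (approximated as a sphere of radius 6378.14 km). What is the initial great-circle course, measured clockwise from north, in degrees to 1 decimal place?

186.0°

With φ₁ = 0.3834, φ₂ = -1.2130, Δλ = -0.3050 rad, the forward-azimuth formula gives
θ = atan2( sin Δλ cos φ₂ , cos φ₁ sin φ₂ − sin φ₁ cos φ₂ cos Δλ ) = atan2(-0.1052, -0.9936) = -173.96°.
Adding 360° brings this into [0°, 360°): 186.0°.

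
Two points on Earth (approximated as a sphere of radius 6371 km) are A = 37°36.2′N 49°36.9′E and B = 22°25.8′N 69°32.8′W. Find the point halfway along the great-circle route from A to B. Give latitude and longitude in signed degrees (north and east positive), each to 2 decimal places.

48.53°, -17.43°

Central angle δ = 1.6951 rad. Interpolating on the sphere with fraction f = 0.5:
P = [sin((1−f)δ)·A + sin(fδ)·B] / sin δ = 0.7555·A + 0.7555·B in Cartesian coordinates,
giving P = (0.6318, -0.1984, 0.7493), i.e. latitude 48.53°, longitude -17.43°.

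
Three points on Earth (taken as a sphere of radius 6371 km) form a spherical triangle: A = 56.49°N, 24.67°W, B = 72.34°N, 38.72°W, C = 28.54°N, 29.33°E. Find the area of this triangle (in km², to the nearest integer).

4750688 km²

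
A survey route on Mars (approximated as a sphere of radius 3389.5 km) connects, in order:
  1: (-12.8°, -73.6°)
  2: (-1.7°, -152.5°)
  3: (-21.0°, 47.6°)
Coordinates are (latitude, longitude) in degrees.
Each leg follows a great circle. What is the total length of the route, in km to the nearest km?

13533 km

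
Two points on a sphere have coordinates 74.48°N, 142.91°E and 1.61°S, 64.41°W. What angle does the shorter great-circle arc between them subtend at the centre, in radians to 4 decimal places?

1.8387 rad

In radians: φ₁ = 1.2999, φ₂ = -0.0281, Δλ = 152.680° = 2.6648 rad.
Haversine: a = sin²(Δφ/2) + cos φ₁ cos φ₂ sin²(Δλ/2) = 0.3798 + (0.2676)(0.9996)(0.9442) = 0.63235.
Central angle c = 2·arcsin(√a) = 1.83870 rad.
So the angular separation is 1.8387 rad.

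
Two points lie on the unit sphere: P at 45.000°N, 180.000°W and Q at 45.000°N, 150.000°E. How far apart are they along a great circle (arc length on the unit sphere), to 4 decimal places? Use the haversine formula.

With latitudes φ₁ = 45.000°, φ₂ = 45.000° and longitude difference Δλ = -30.000°:
Haversine: a = sin²(Δφ/2) + cos φ₁ cos φ₂ sin²(Δλ/2) = 0.0000 + (0.7071)(0.7071)(0.0670) = 0.03349.
Central angle c = 2·arcsin(√a) = 0.36810 rad.
On the unit sphere the arc length equals the central angle: 0.3681.

0.3681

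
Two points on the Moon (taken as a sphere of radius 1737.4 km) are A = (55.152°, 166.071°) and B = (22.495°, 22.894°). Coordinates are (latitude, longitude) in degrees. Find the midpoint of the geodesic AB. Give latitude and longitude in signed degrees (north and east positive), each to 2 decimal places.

64.31°, 59.18°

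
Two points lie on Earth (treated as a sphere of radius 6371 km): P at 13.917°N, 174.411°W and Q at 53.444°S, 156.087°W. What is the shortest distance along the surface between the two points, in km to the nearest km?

Let φ₁ = 0.2429 rad, φ₂ = -0.9328 rad, and Δλ = 0.3198 rad.
cos c = sin φ₁ sin φ₂ + cos φ₁ cos φ₂ cos Δλ = (0.2405)(-0.8033) + (0.9706)(0.5956)(0.9493) = 0.35561,
so c = arccos(0.35561) = 1.20723 rad.
Distance = R·c = 6371 × 1.2072 ≈ 7691 km.

7691 km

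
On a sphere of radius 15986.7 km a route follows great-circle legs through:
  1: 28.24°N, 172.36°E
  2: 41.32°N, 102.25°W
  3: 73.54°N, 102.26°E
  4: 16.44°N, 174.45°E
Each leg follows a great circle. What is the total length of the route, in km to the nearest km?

56282 km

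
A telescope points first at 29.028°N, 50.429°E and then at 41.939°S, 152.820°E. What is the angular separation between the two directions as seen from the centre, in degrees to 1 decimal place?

In radians: φ₁ = 0.5066, φ₂ = -0.7320, Δλ = 102.391° = 1.7871 rad.
cos c = sin φ₁ sin φ₂ + cos φ₁ cos φ₂ cos Δλ = (0.4852)(-0.6683) + (0.8744)(0.7439)(-0.2146) = -0.46387,
so c = arccos(-0.46387) = 2.05316 rad.
So the angular separation is 117.6°.

117.6°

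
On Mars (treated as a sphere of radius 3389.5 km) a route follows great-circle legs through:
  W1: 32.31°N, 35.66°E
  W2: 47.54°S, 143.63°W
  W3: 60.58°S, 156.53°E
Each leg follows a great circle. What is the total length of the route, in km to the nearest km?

Leg W1→W2: central angle 2.8756 rad, distance 9746.9 km.
Leg W2→W3: central angle 0.6280 rad, distance 2128.6 km.
Total: 9746.9 + 2128.6 ≈ 11875 km.

11875 km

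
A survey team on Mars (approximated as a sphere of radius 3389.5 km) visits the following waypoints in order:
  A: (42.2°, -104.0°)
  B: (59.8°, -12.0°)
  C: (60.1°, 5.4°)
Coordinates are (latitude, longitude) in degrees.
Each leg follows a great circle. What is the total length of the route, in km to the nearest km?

3793 km

Leg A→B: central angle 0.9673 rad, distance 3278.6 km.
Leg B→C: central angle 0.1517 rad, distance 514.3 km.
Total: 3278.6 + 514.3 ≈ 3793 km.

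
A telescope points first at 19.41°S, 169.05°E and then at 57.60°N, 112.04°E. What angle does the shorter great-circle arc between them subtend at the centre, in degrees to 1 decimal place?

90.3°

With latitudes φ₁ = -19.410°, φ₂ = 57.600° and longitude difference Δλ = -57.010°:
Haversine: a = sin²(Δφ/2) + cos φ₁ cos φ₂ sin²(Δλ/2) = 0.3876 + (0.9432)(0.5358)(0.2278) = 0.50271.
Central angle c = 2·arcsin(√a) = 1.57622 rad.
So the angular separation is 90.3°.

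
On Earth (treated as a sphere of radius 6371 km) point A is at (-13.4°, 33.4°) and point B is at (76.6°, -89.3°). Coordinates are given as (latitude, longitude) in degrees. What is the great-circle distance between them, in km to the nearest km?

With latitudes φ₁ = -13.400°, φ₂ = 76.600° and longitude difference Δλ = -122.700°:
cos c = sin φ₁ sin φ₂ + cos φ₁ cos φ₂ cos Δλ = (-0.2317)(0.9728) + (0.9728)(0.2317)(-0.5402) = -0.34723,
so c = arccos(-0.34723) = 1.92541 rad.
Distance = R·c = 6371 × 1.9254 ≈ 12267 km.

12267 km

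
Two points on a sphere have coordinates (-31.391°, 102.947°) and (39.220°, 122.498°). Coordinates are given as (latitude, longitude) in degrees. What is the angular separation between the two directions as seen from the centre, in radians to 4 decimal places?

With latitudes φ₁ = -31.391°, φ₂ = 39.220° and longitude difference Δλ = 19.551°:
cos c = sin φ₁ sin φ₂ + cos φ₁ cos φ₂ cos Δλ = (-0.5209)(0.6323) + (0.8536)(0.7747)(0.9423) = 0.29385,
so c = arccos(0.29385) = 1.27254 rad.
So the angular separation is 1.2725 rad.

1.2725 rad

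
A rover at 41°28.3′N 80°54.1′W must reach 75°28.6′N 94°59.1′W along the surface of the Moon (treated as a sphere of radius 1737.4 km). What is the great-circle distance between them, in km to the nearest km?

Let φ₁ = 0.7238 rad, φ₂ = 1.3173 rad, and Δλ = -0.2458 rad.
Haversine: a = sin²(Δφ/2) + cos φ₁ cos φ₂ sin²(Δλ/2) = 0.0855 + (0.7493)(0.2508)(0.0150) = 0.08833.
Central angle c = 2·arcsin(√a) = 0.60352 rad.
Distance = R·c = 1737.4 × 0.6035 ≈ 1049 km.

1049 km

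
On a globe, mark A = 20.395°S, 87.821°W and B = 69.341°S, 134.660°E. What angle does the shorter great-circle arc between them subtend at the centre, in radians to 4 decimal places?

In radians: φ₁ = -0.3560, φ₂ = -1.2102, Δλ = -137.519° = -2.4002 rad.
cos c = sin φ₁ sin φ₂ + cos φ₁ cos φ₂ cos Δλ = (-0.3485)(-0.9357) + (0.9373)(0.3528)(-0.7375) = 0.08220,
so c = arccos(0.08220) = 1.48851 rad.
So the angular separation is 1.4885 rad.

1.4885 rad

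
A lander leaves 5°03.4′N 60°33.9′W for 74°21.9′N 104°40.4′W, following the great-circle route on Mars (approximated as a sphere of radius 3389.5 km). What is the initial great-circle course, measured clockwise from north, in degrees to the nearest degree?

349°

Δλ = -44.108° = -0.7698 rad.
y = sin Δλ · cos φ₂ = (-0.6960)(0.2695) = -0.1876
x = cos φ₁ sin φ₂ − sin φ₁ cos φ₂ cos Δλ = (0.9961)(0.9630) − (0.0881)(0.2695)(0.7180) = 0.9422
θ = atan2(y, x) = -11.26°; adding 360° gives 349°.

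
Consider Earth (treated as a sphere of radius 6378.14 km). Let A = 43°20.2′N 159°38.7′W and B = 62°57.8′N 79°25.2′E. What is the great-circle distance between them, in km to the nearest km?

Let φ₁ = 0.7564 rad, φ₂ = 1.0989 rad, and Δλ = -2.1107 rad.
Haversine: a = sin²(Δφ/2) + cos φ₁ cos φ₂ sin²(Δλ/2) = 0.0290 + (0.7273)(0.4546)(0.7570) = 0.27934.
Central angle c = 2·arcsin(√a) = 1.11372 rad.
Distance = R·c = 6378.14 × 1.1137 ≈ 7103 km.

7103 km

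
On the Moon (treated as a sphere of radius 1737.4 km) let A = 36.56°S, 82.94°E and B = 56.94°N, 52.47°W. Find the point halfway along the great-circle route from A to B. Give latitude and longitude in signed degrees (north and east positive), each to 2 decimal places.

Central angle δ = 2.5171 rad. Interpolating on the sphere with fraction f = 0.5:
P = [sin((1−f)δ)·A + sin(fδ)·B] / sin δ = 1.6277·A + 1.6277·B in Cartesian coordinates,
giving P = (0.7016, 0.5933, 0.3946), i.e. latitude 23.24°, longitude 40.22°.

23.24°, 40.22°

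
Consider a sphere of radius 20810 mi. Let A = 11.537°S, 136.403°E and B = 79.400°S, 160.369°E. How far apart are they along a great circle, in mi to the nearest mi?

24996 mi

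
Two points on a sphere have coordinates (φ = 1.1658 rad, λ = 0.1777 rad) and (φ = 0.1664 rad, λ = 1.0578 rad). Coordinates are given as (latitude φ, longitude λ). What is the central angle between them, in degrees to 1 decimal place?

In radians: φ₁ = 1.1658, φ₂ = 0.1664, Δλ = 50.426° = 0.8801 rad.
cos c = sin φ₁ sin φ₂ + cos φ₁ cos φ₂ cos Δλ = (0.9191)(0.1656) + (0.3940)(0.9862)(0.6371) = 0.39978,
so c = arccos(0.39978) = 1.15952 rad.
So the angular separation is 66.4°.

66.4°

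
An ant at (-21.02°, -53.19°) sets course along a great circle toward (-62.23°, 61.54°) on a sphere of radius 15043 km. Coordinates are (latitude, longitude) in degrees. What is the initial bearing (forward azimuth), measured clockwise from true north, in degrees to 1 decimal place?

154.7°

Δλ = 114.730° = 2.0024 rad.
y = sin Δλ · cos φ₂ = (0.9083)(0.4659) = 0.4232
x = cos φ₁ sin φ₂ − sin φ₁ cos φ₂ cos Δλ = (0.9335)(-0.8848) − (-0.3587)(0.4659)(-0.4183) = -0.8959
θ = atan2(y, x) = 154.71°, so the bearing is 154.7°.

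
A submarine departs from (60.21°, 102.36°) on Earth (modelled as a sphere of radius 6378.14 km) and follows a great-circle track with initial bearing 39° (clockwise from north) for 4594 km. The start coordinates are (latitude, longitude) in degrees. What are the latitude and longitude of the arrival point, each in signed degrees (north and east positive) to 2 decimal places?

65.09°, -157.88°

Angular distance δ = d/R = 4594/6378.14 = 0.72027 rad; initial bearing θ = 0.6807 rad.
sin φ₂ = sin φ₁ cos δ + cos φ₁ sin δ cos θ = (0.8679)(0.7516) + (0.4968)(0.6596)(0.7771) = 0.9070, so φ₂ = 65.09°.
Δλ = atan2(sin θ sin δ cos φ₁, cos δ − sin φ₁ sin φ₂) = atan2(0.2062, -0.0355) = 99.764°.
λ₂ = 102.360° + 99.764° = 202.12° → -157.88° after wrapping to (−180°, 180°].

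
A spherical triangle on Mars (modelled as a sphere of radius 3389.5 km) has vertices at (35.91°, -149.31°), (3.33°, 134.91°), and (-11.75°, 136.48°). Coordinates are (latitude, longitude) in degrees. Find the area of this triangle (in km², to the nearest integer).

Side lengths (central angles): a = 0.2646, b = 1.4743, c = 1.3360 rad; semiperimeter s = 1.5374.
By l'Huilier's theorem, tan(E/4) = √[tan(s/2) tan((s−a)/2) tan((s−b)/2) tan((s−c)/2)], giving spherical excess E = 0.1909 rad.
Area = E·R² = 0.1909 × (3389.5)² ≈ 2193110 km².

2193110 km²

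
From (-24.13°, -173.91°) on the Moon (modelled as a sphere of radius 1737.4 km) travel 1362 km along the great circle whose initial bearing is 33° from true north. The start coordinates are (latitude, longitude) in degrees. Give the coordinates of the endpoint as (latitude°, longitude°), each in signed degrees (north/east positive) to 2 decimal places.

Angular distance δ = d/R = 1362/1737.4 = 0.78393 rad; initial bearing θ = 0.5760 rad.
sin φ₂ = sin φ₁ cos δ + cos φ₁ sin δ cos θ = (-0.4088)(0.7081) + (0.9126)(0.7061)(0.8387) = 0.2509, so φ₂ = 14.53°.
Δλ = atan2(sin θ sin δ cos φ₁, cos δ − sin φ₁ sin φ₂) = atan2(0.3510, 0.8107) = 23.407°.
λ₂ = -173.910° + 23.407° = -150.50°.

14.53°, -150.50°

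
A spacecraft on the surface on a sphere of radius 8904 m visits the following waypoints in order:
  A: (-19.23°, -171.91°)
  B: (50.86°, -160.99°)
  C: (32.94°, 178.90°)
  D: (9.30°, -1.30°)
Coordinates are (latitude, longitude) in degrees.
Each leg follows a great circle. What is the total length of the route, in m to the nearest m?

36007 m

Leg A→B: central angle 1.2348 rad, distance 10994.3 m.
Leg B→C: central angle 0.4048 rad, distance 3604.1 m.
Leg C→D: central angle 2.4044 rad, distance 21408.4 m.
Total: 10994.3 + 3604.1 + 21408.4 ≈ 36007 m.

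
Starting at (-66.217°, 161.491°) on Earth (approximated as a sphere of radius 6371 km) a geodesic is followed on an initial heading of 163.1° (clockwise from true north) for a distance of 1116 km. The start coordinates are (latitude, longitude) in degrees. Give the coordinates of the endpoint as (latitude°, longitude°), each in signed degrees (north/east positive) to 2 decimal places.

-75.54°, 173.20°

Angular distance δ = d/R = 1116/6371 = 0.17517 rad; initial bearing θ = 2.8466 rad.
sin φ₂ = sin φ₁ cos δ + cos φ₁ sin δ cos θ = (-0.9151)(0.9847) + (0.4033)(0.1743)(-0.9568) = -0.9683, so φ₂ = -75.54°.
Δλ = atan2(sin θ sin δ cos φ₁, cos δ − sin φ₁ sin φ₂) = atan2(0.0204, 0.0986) = 11.706°.
λ₂ = 161.491° + 11.706° = 173.20°.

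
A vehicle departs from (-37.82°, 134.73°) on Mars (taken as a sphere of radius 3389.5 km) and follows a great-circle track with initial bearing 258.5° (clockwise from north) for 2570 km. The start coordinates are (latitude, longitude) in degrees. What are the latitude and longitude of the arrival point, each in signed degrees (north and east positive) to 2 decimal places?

Angular distance δ = d/R = 2570/3389.5 = 0.75822 rad; initial bearing θ = 4.5117 rad.
sin φ₂ = sin φ₁ cos δ + cos φ₁ sin δ cos θ = (-0.6132)(0.7261) + (0.7899)(0.6876)(-0.1994) = -0.5535, so φ₂ = -33.61°.
Δλ = atan2(sin θ sin δ cos φ₁, cos δ − sin φ₁ sin φ₂) = atan2(-0.5323, 0.3867) = -54.005°.
λ₂ = 134.730° − 54.005° = 80.73°.

-33.61°, 80.73°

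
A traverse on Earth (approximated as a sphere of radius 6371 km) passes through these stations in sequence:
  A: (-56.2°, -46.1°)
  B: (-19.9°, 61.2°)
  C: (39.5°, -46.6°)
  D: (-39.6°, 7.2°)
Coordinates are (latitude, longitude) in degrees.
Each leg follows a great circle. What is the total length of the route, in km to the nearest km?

Leg A→B: central angle 1.4432 rad, distance 9194.3 km.
Leg B→C: central angle 2.0245 rad, distance 12898.1 km.
Leg C→D: central angle 1.6251 rad, distance 10353.7 km.
Total: 9194.3 + 12898.1 + 10353.7 ≈ 32446 km.

32446 km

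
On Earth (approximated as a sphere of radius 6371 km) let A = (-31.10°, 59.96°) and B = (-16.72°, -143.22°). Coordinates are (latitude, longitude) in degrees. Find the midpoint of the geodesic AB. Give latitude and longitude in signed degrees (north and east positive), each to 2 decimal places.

The central angle between A and B is δ = 2.2209 rad.
With f = 0.5, the slerp weights are sin((1−f)δ)/sin δ = 1.1255 and sin(fδ)/sin δ = 1.1255.
Weighted sum of the unit vectors: (1.1255)·(0.4287,0.7412,-0.5165) + (1.1255)·(-0.7671,-0.5734,-0.2877) = (-0.3809, 0.1889, -0.9051).
Converting back: φ = atan2(z, √(x²+y²)) = -64.84°, λ = atan2(y, x) = 153.62°.

-64.84°, 153.62°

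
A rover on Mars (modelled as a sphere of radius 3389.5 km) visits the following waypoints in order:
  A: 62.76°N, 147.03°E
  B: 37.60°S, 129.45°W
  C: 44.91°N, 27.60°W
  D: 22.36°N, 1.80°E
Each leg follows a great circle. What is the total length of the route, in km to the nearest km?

Leg A→B: central angle 2.0962 rad, distance 7105.0 km.
Leg B→C: central angle 2.1484 rad, distance 7281.9 km.
Leg C→D: central angle 0.5750 rad, distance 1948.9 km.
Total: 7105.0 + 7281.9 + 1948.9 ≈ 16336 km.

16336 km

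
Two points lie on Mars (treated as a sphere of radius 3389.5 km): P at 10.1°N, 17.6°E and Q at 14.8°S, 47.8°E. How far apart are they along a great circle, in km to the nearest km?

In radians: φ₁ = 0.1763, φ₂ = -0.2583, Δλ = 30.200° = 0.5271 rad.
Haversine: a = sin²(Δφ/2) + cos φ₁ cos φ₂ sin²(Δλ/2) = 0.0465 + (0.9845)(0.9668)(0.0679) = 0.11107.
Central angle c = 2·arcsin(√a) = 0.67955 rad.
Distance = R·c = 3389.5 × 0.6796 ≈ 2303 km.

2303 km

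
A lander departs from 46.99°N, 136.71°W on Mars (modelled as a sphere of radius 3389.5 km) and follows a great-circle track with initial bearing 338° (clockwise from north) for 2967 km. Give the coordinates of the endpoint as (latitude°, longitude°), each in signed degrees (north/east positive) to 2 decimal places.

Angular distance δ = d/R = 2967/3389.5 = 0.87535 rad; initial bearing θ = 5.8992 rad.
sin φ₂ = sin φ₁ cos δ + cos φ₁ sin δ cos θ = (0.7312)(0.6407) + (0.6821)(0.7678)(0.9272) = 0.9541, so φ₂ = 72.57°.
Δλ = atan2(sin θ sin δ cos φ₁, cos δ − sin φ₁ sin φ₂) = atan2(-0.1962, -0.0569) = -106.186°.
λ₂ = -136.710° − 106.186° = -242.90° → 117.10° after wrapping to (−180°, 180°].

72.57°, 117.10°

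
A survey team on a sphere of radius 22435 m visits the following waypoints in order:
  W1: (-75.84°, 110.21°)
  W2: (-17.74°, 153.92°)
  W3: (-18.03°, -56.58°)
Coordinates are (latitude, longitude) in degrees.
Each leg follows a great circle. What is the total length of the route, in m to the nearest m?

76622 m

Leg W1→W2: central angle 1.0884 rad, distance 24419.3 m.
Leg W2→W3: central angle 2.3268 rad, distance 52202.7 m.
Total: 24419.3 + 52202.7 ≈ 76622 m.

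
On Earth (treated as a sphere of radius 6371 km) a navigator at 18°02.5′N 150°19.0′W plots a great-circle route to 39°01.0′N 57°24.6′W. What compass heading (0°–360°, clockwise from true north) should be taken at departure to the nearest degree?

With φ₁ = 0.3149, φ₂ = 0.6810, Δλ = 1.6215 rad, the forward-azimuth formula gives
θ = atan2( sin Δλ cos φ₂ , cos φ₁ sin φ₂ − sin φ₁ cos φ₂ cos Δλ ) = atan2(0.7760, 0.6108) = 51.79°.
So the initial bearing is 52°.

52°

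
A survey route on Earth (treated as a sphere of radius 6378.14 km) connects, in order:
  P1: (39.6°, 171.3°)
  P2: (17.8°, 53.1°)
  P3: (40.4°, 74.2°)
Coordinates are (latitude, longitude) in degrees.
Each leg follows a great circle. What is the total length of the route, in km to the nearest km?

Leg P1→P2: central angle 1.7232 rad, distance 10990.8 km.
Leg P2→P3: central angle 0.5062 rad, distance 3228.6 km.
Total: 10990.8 + 3228.6 ≈ 14219 km.

14219 km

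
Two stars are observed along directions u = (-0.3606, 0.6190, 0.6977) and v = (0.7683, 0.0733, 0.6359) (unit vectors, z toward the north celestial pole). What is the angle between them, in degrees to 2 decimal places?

77.76°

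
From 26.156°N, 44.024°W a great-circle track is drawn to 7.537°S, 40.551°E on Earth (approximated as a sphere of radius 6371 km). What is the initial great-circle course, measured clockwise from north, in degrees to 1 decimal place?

With φ₁ = 0.4565, φ₂ = -0.1315, Δλ = 1.4761 rad, the forward-azimuth formula gives
θ = atan2( sin Δλ cos φ₂ , cos φ₁ sin φ₂ − sin φ₁ cos φ₂ cos Δλ ) = atan2(0.9869, -0.1591) = 99.15°.
So the initial bearing is 99.2°.

99.2°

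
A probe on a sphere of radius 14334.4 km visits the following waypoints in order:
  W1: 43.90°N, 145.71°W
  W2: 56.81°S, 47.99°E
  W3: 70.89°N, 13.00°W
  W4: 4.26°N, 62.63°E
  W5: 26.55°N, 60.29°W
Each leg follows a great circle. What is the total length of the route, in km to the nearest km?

124430 km

Leg W1→W2: central angle 2.8706 rad, distance 41148.0 km.
Leg W2→W3: central angle 2.3516 rad, distance 33708.4 km.
Leg W3→W4: central angle 1.4190 rad, distance 20340.5 km.
Leg W4→W5: central angle 2.0394 rad, distance 29233.1 km.
Total: 41148.0 + 33708.4 + 20340.5 + 29233.1 ≈ 124430 km.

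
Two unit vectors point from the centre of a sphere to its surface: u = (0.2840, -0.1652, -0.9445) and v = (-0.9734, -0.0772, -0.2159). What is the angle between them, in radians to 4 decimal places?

u·v = -0.0598; |u| = 1.0000, |v| = 1.0000.
cos θ = (u·v)/(|u||v|) = -0.0598, so θ = 1.6306 rad.

1.6306 rad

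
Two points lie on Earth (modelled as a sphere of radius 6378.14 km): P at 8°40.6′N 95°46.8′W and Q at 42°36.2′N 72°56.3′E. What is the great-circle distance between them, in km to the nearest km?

With latitudes φ₁ = 8.677°, φ₂ = 42.603° and longitude difference Δλ = 168.718°:
Haversine: a = sin²(Δφ/2) + cos φ₁ cos φ₂ sin²(Δλ/2) = 0.0851 + (0.9886)(0.7361)(0.9903) = 0.80573.
Central angle c = 2·arcsin(√a) = 2.22869 rad.
Distance = R·c = 6378.14 × 2.2287 ≈ 14215 km.

14215 km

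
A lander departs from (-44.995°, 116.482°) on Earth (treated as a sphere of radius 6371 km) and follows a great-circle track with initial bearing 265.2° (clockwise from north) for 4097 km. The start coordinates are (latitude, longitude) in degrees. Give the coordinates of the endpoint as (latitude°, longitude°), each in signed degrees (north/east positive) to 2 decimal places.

Angular distance δ = d/R = 4097/6371 = 0.64307 rad; initial bearing θ = 4.6286 rad.
sin φ₂ = sin φ₁ cos δ + cos φ₁ sin δ cos θ = (-0.7070)(0.8003) + (0.7072)(0.5997)(-0.0837) = -0.6013, so φ₂ = -36.96°.
Δλ = atan2(sin θ sin δ cos φ₁, cos δ − sin φ₁ sin φ₂) = atan2(-0.4226, 0.3751) = -48.405°.
λ₂ = 116.482° − 48.405° = 68.08°.

-36.96°, 68.08°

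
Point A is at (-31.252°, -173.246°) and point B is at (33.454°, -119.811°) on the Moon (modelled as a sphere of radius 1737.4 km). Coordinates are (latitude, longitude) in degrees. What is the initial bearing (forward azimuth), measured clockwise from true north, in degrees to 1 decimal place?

Δλ = 53.435° = 0.9326 rad.
y = sin Δλ · cos φ₂ = (0.8032)(0.8343) = 0.6701
x = cos φ₁ sin φ₂ − sin φ₁ cos φ₂ cos Δλ = (0.8549)(0.5513) − (-0.5188)(0.8343)(0.5957) = 0.7291
θ = atan2(y, x) = 42.58°, so the bearing is 42.6°.

42.6°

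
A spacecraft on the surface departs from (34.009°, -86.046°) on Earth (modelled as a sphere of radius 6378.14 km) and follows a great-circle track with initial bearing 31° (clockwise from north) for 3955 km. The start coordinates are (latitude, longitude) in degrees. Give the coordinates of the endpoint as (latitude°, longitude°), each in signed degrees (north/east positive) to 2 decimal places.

60.24°, -48.97°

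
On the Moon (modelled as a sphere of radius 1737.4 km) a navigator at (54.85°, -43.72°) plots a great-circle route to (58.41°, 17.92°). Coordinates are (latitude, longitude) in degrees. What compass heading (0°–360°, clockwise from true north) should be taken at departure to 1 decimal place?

58.1°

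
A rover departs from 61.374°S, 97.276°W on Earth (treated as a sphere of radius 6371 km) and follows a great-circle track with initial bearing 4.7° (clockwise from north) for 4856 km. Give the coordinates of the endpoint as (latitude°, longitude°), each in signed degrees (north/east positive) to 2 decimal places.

Angular distance δ = d/R = 4856/6371 = 0.76220 rad; initial bearing θ = 0.0820 rad.
sin φ₂ = sin φ₁ cos δ + cos φ₁ sin δ cos θ = (-0.8778)(0.7233) + (0.4791)(0.6905)(0.9966) = -0.3052, so φ₂ = -17.77°.
Δλ = atan2(sin θ sin δ cos φ₁, cos δ − sin φ₁ sin φ₂) = atan2(0.0271, 0.4554) = 3.406°.
λ₂ = -97.276° + 3.406° = -93.87°.

-17.77°, -93.87°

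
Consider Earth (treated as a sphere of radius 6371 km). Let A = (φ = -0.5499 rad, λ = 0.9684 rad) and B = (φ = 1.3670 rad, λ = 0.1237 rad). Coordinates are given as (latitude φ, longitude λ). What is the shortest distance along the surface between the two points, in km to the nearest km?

12610 km

With latitudes φ₁ = -31.507°, φ₂ = 78.323° and longitude difference Δλ = -48.398°:
cos c = sin φ₁ sin φ₂ + cos φ₁ cos φ₂ cos Δλ = (-0.5226)(0.9793) + (0.8526)(0.2024)(0.6640) = -0.39722,
so c = arccos(-0.39722) = 1.97928 rad.
Distance = R·c = 6371 × 1.9793 ≈ 12610 km.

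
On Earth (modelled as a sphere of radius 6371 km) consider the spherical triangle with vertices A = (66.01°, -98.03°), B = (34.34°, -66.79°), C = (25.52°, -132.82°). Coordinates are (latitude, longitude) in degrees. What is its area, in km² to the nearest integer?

11368304 km²

Side lengths (central angles): a = 0.9935, b = 0.8025, c = 0.6395 rad; semiperimeter s = 1.2177.
By l'Huilier's theorem, tan(E/4) = √[tan(s/2) tan((s−a)/2) tan((s−b)/2) tan((s−c)/2)], giving spherical excess E = 0.2801 rad.
Area = E·R² = 0.2801 × (6371)² ≈ 11368304 km².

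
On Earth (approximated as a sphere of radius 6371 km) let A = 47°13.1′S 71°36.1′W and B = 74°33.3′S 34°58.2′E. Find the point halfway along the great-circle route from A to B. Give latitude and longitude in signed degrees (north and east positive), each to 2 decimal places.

-68.90°, -48.67°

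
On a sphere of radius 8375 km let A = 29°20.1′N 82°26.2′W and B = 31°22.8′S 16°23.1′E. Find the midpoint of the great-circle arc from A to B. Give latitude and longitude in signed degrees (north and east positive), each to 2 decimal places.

The central angle between A and B is δ = 1.9490 rad.
With f = 0.5, the slerp weights are sin((1−f)δ)/sin δ = 0.8903 and sin(fδ)/sin δ = 0.8903.
Weighted sum of the unit vectors: (0.8903)·(0.1147,-0.8642,0.4899) + (0.8903)·(0.8191,0.2408,-0.5207) = (0.8314, -0.5550, -0.0274).
Converting back: φ = atan2(z, √(x²+y²)) = -1.57°, λ = atan2(y, x) = -33.72°.

-1.57°, -33.72°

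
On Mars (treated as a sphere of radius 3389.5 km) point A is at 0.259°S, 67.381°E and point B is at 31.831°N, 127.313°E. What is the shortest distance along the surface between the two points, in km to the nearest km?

3843 km

Let φ₁ = -0.0045 rad, φ₂ = 0.5556 rad, and Δλ = 1.0460 rad.
cos c = sin φ₁ sin φ₂ + cos φ₁ cos φ₂ cos Δλ = (-0.0045)(0.5274) + (1.0000)(0.8496)(0.5010) = 0.42329,
so c = arccos(0.42329) = 1.13372 rad.
Distance = R·c = 3389.5 × 1.1337 ≈ 3843 km.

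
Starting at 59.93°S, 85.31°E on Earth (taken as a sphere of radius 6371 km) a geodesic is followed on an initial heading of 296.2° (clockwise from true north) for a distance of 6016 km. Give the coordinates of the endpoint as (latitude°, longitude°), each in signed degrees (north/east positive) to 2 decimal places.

-19.16°, 35.00°

Angular distance δ = d/R = 6016/6371 = 0.94428 rad; initial bearing θ = 5.1697 rad.
sin φ₂ = sin φ₁ cos δ + cos φ₁ sin δ cos θ = (-0.8654)(0.5863) + (0.5011)(0.8101)(0.4415) = -0.3282, so φ₂ = -19.16°.
Δλ = atan2(sin θ sin δ cos φ₁, cos δ − sin φ₁ sin φ₂) = atan2(-0.3642, 0.3023) = -50.306°.
λ₂ = 85.310° − 50.306° = 35.00°.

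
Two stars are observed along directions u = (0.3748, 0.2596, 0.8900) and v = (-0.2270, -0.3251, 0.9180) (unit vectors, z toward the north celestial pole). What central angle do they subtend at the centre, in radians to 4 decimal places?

u·v = 0.6475; |u| = 1.0000, |v| = 1.0000.
cos θ = (u·v)/(|u||v|) = 0.6476, so θ = 0.8664 rad.

0.8664 rad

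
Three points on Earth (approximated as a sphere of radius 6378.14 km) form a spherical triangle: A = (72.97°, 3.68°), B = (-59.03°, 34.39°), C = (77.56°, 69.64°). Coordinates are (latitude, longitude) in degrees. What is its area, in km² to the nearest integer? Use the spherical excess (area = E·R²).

27795241 km²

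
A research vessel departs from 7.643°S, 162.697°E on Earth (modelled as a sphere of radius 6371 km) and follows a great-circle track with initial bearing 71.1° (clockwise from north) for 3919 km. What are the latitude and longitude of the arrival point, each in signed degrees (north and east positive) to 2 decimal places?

4.40°, -164.10°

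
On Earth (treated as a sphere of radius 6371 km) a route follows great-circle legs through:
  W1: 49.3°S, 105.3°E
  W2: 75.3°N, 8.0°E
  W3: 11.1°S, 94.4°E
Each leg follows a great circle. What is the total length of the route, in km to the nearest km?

26552 km

Leg W1→W2: central angle 2.4255 rad, distance 15452.6 km.
Leg W2→W3: central angle 1.7422 rad, distance 11099.7 km.
Total: 15452.6 + 11099.7 ≈ 26552 km.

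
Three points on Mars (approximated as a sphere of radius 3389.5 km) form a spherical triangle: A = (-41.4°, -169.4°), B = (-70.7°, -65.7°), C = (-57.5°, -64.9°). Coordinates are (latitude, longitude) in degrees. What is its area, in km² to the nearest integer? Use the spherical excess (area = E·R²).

Side lengths (central angles): a = 0.2305, b = 1.0964, c = 0.9698 rad; semiperimeter s = 1.1483.
By l'Huilier's theorem, tan(E/4) = √[tan(s/2) tan((s−a)/2) tan((s−b)/2) tan((s−c)/2)], giving spherical excess E = 0.1090 rad.
Area = E·R² = 0.1090 × (3389.5)² ≈ 1252632 km².

1252632 km²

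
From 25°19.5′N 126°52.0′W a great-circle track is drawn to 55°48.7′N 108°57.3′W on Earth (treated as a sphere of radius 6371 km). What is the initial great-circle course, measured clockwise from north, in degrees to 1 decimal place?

18.4°

Δλ = 17.912° = 0.3126 rad.
y = sin Δλ · cos φ₂ = (0.3076)(0.5619) = 0.1728
x = cos φ₁ sin φ₂ − sin φ₁ cos φ₂ cos Δλ = (0.9039)(0.8272) − (0.4278)(0.5619)(0.9515) = 0.5190
θ = atan2(y, x) = 18.42°, so the bearing is 18.4°.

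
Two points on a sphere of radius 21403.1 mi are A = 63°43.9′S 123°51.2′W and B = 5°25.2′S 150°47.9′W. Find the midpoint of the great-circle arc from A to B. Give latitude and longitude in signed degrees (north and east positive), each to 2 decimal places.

Central angle δ = 1.0730 rad. Interpolating on the sphere with fraction f = 0.5:
P = [sin((1−f)δ)·A + sin(fδ)·B] / sin δ = 0.5817·A + 0.5817·B in Cartesian coordinates,
giving P = (-0.6490, -0.4964, -0.5766), i.e. latitude -35.21°, longitude -142.59°.

-35.21°, -142.59°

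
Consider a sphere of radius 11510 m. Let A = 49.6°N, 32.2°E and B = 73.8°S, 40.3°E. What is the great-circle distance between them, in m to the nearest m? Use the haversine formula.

24814 m

Let φ₁ = 0.8657 rad, φ₂ = -1.2881 rad, and Δλ = 0.1414 rad.
Haversine: a = sin²(Δφ/2) + cos φ₁ cos φ₂ sin²(Δλ/2) = 0.7752 + (0.6481)(0.2790)(0.0050) = 0.77614.
Central angle c = 2·arcsin(√a) = 2.15590 rad.
Distance = R·c = 11510 × 2.1559 ≈ 24814 m.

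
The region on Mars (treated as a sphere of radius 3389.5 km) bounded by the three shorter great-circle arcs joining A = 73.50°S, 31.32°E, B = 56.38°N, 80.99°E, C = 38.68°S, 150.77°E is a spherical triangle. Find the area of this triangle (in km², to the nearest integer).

22426618 km²

Side lengths (central angles): a = 1.9509, b = 1.0584, c = 2.3415 rad; semiperimeter s = 2.6755.
By l'Huilier's theorem, tan(E/4) = √[tan(s/2) tan((s−a)/2) tan((s−b)/2) tan((s−c)/2)], giving spherical excess E = 1.9521 rad.
Area = E·R² = 1.9521 × (3389.5)² ≈ 22426618 km².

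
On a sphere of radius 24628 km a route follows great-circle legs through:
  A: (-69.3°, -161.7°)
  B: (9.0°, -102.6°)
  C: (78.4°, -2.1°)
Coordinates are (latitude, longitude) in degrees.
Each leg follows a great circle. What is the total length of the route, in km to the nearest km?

Leg A→B: central angle 1.5378 rad, distance 37873.8 km.
Leg B→C: central angle 1.4535 rad, distance 35796.3 km.
Total: 37873.8 + 35796.3 ≈ 73670 km.

73670 km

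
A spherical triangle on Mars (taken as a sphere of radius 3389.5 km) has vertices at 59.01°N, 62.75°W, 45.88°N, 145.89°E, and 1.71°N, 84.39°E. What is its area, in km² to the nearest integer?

Side lengths (central angles): a = 1.2095, b = 1.9897, c = 1.2652 rad; semiperimeter s = 2.2322.
By l'Huilier's theorem, tan(E/4) = √[tan(s/2) tan((s−a)/2) tan((s−b)/2) tan((s−c)/2)], giving spherical excess E = 1.0587 rad.
Area = E·R² = 1.0587 × (3389.5)² ≈ 12162589 km².

12162589 km²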